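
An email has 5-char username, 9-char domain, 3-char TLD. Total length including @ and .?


An email address has format: username@domain.tld
Username length: 5
'@' character: 1
Domain length: 9
'.' character: 1
TLD length: 3
Total = 5 + 1 + 9 + 1 + 3 = 19

19


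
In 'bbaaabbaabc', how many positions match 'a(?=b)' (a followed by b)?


Lookahead 'a(?=b)' matches 'a' only when followed by 'b'.
String: 'bbaaabbaabc'
Checking each position where char is 'a':
  pos 2: 'a' -> no (next='a')
  pos 3: 'a' -> no (next='a')
  pos 4: 'a' -> MATCH (next='b')
  pos 7: 'a' -> no (next='a')
  pos 8: 'a' -> MATCH (next='b')
Matching positions: [4, 8]
Count: 2

2


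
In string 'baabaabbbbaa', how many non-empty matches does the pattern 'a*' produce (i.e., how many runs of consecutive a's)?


Pattern 'a*' matches zero or more a's. We want non-empty runs of consecutive a's.
String: 'baabaabbbbaa'
Walking through the string to find runs of a's:
  Run 1: positions 1-2 -> 'aa'
  Run 2: positions 4-5 -> 'aa'
  Run 3: positions 10-11 -> 'aa'
Non-empty runs found: ['aa', 'aa', 'aa']
Count: 3

3


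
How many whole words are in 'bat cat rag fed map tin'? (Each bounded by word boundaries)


Word boundaries (\b) mark the start/end of each word.
Text: 'bat cat rag fed map tin'
Splitting by whitespace:
  Word 1: 'bat'
  Word 2: 'cat'
  Word 3: 'rag'
  Word 4: 'fed'
  Word 5: 'map'
  Word 6: 'tin'
Total whole words: 6

6


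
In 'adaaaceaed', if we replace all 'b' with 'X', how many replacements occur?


re.sub('b', 'X', text) replaces every occurrence of 'b' with 'X'.
Text: 'adaaaceaed'
Scanning for 'b':
Total replacements: 0

0


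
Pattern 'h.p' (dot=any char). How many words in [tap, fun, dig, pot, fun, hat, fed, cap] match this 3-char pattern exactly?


Pattern 'h.p' means: starts with 'h', any single char, ends with 'p'.
Checking each word (must be exactly 3 chars):
  'tap' (len=3): no
  'fun' (len=3): no
  'dig' (len=3): no
  'pot' (len=3): no
  'fun' (len=3): no
  'hat' (len=3): no
  'fed' (len=3): no
  'cap' (len=3): no
Matching words: []
Total: 0

0


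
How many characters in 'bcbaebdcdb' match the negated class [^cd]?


Negated class [^cd] matches any char NOT in {c, d}
Scanning 'bcbaebdcdb':
  pos 0: 'b' -> MATCH
  pos 1: 'c' -> no (excluded)
  pos 2: 'b' -> MATCH
  pos 3: 'a' -> MATCH
  pos 4: 'e' -> MATCH
  pos 5: 'b' -> MATCH
  pos 6: 'd' -> no (excluded)
  pos 7: 'c' -> no (excluded)
  pos 8: 'd' -> no (excluded)
  pos 9: 'b' -> MATCH
Total matches: 6

6


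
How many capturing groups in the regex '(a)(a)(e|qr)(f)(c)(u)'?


To count capturing groups, count each '(' that starts a group.
Pattern: '(a)(a)(e|qr)(f)(c)(u)'
Walking through the pattern:
  Position 0: '(' -> group #1
  Position 3: '(' -> group #2
  Position 6: '(' -> group #3
  Position 12: '(' -> group #4
  Position 15: '(' -> group #5
  Position 18: '(' -> group #6
Total capturing groups: 6

6


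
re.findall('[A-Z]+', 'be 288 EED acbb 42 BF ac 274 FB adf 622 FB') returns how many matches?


Pattern '[A-Z]+' finds one or more uppercase letters.
Text: 'be 288 EED acbb 42 BF ac 274 FB adf 622 FB'
Scanning for matches:
  Match 1: 'EED'
  Match 2: 'BF'
  Match 3: 'FB'
  Match 4: 'FB'
Total matches: 4

4


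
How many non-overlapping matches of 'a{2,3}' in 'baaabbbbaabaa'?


Pattern 'a{2,3}' matches between 2 and 3 consecutive a's (greedy).
String: 'baaabbbbaabaa'
Finding runs of a's and applying greedy matching:
  Run at pos 1: 'aaa' (length 3)
  Run at pos 8: 'aa' (length 2)
  Run at pos 11: 'aa' (length 2)
Matches: ['aaa', 'aa', 'aa']
Count: 3

3


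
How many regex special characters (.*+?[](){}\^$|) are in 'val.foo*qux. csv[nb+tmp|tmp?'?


Regex special characters are: . * + ? [ ] ( ) { } \ ^ $ |
Scanning 'val.foo*qux. csv[nb+tmp|tmp?':
  pos 3: '.' -> SPECIAL
  pos 7: '*' -> SPECIAL
  pos 11: '.' -> SPECIAL
  pos 16: '[' -> SPECIAL
  pos 19: '+' -> SPECIAL
  pos 23: '|' -> SPECIAL
  pos 27: '?' -> SPECIAL
Special chars found: ['.', '*', '.', '[', '+', '|', '?']
Total: 7

7


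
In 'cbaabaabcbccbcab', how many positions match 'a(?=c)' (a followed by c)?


Lookahead 'a(?=c)' matches 'a' only when followed by 'c'.
String: 'cbaabaabcbccbcab'
Checking each position where char is 'a':
  pos 2: 'a' -> no (next='a')
  pos 3: 'a' -> no (next='b')
  pos 5: 'a' -> no (next='a')
  pos 6: 'a' -> no (next='b')
  pos 14: 'a' -> no (next='b')
Matching positions: []
Count: 0

0


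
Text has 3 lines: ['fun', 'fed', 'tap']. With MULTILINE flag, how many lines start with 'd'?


With MULTILINE flag, ^ matches the start of each line.
Lines: ['fun', 'fed', 'tap']
Checking which lines start with 'd':
  Line 1: 'fun' -> no
  Line 2: 'fed' -> no
  Line 3: 'tap' -> no
Matching lines: []
Count: 0

0


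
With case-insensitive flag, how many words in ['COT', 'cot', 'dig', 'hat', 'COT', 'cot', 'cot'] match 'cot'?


Case-insensitive matching: compare each word's lowercase form to 'cot'.
  'COT' -> lower='cot' -> MATCH
  'cot' -> lower='cot' -> MATCH
  'dig' -> lower='dig' -> no
  'hat' -> lower='hat' -> no
  'COT' -> lower='cot' -> MATCH
  'cot' -> lower='cot' -> MATCH
  'cot' -> lower='cot' -> MATCH
Matches: ['COT', 'cot', 'COT', 'cot', 'cot']
Count: 5

5


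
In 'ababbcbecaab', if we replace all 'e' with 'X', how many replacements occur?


re.sub('e', 'X', text) replaces every occurrence of 'e' with 'X'.
Text: 'ababbcbecaab'
Scanning for 'e':
  pos 7: 'e' -> replacement #1
Total replacements: 1

1


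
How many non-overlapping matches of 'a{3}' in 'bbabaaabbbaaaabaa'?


Pattern 'a{3}' matches exactly 3 consecutive a's (greedy, non-overlapping).
String: 'bbabaaabbbaaaabaa'
Scanning for runs of a's:
  Run at pos 2: 'a' (length 1) -> 0 match(es)
  Run at pos 4: 'aaa' (length 3) -> 1 match(es)
  Run at pos 10: 'aaaa' (length 4) -> 1 match(es)
  Run at pos 15: 'aa' (length 2) -> 0 match(es)
Matches found: ['aaa', 'aaa']
Total: 2

2


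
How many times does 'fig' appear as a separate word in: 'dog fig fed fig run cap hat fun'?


Scanning each word for exact match 'fig':
  Word 1: 'dog' -> no
  Word 2: 'fig' -> MATCH
  Word 3: 'fed' -> no
  Word 4: 'fig' -> MATCH
  Word 5: 'run' -> no
  Word 6: 'cap' -> no
  Word 7: 'hat' -> no
  Word 8: 'fun' -> no
Total matches: 2

2


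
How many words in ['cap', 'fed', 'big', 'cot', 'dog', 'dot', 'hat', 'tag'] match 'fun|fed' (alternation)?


Alternation 'fun|fed' matches either 'fun' or 'fed'.
Checking each word:
  'cap' -> no
  'fed' -> MATCH
  'big' -> no
  'cot' -> no
  'dog' -> no
  'dot' -> no
  'hat' -> no
  'tag' -> no
Matches: ['fed']
Count: 1

1


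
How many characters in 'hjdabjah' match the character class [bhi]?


Character class [bhi] matches any of: {b, h, i}
Scanning string 'hjdabjah' character by character:
  pos 0: 'h' -> MATCH
  pos 1: 'j' -> no
  pos 2: 'd' -> no
  pos 3: 'a' -> no
  pos 4: 'b' -> MATCH
  pos 5: 'j' -> no
  pos 6: 'a' -> no
  pos 7: 'h' -> MATCH
Total matches: 3

3


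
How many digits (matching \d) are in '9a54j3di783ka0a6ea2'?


\d matches any digit 0-9.
Scanning '9a54j3di783ka0a6ea2':
  pos 0: '9' -> DIGIT
  pos 2: '5' -> DIGIT
  pos 3: '4' -> DIGIT
  pos 5: '3' -> DIGIT
  pos 8: '7' -> DIGIT
  pos 9: '8' -> DIGIT
  pos 10: '3' -> DIGIT
  pos 13: '0' -> DIGIT
  pos 15: '6' -> DIGIT
  pos 18: '2' -> DIGIT
Digits found: ['9', '5', '4', '3', '7', '8', '3', '0', '6', '2']
Total: 10

10


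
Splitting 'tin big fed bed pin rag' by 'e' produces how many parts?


Splitting by 'e' breaks the string at each occurrence of the separator.
Text: 'tin big fed bed pin rag'
Parts after split:
  Part 1: 'tin big f'
  Part 2: 'd b'
  Part 3: 'd pin rag'
Total parts: 3

3


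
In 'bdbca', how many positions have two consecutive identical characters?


Looking for consecutive identical characters in 'bdbca':
  pos 0-1: 'b' vs 'd' -> different
  pos 1-2: 'd' vs 'b' -> different
  pos 2-3: 'b' vs 'c' -> different
  pos 3-4: 'c' vs 'a' -> different
Consecutive identical pairs: []
Count: 0

0


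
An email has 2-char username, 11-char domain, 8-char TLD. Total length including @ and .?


An email address has format: username@domain.tld
Username length: 2
'@' character: 1
Domain length: 11
'.' character: 1
TLD length: 8
Total = 2 + 1 + 11 + 1 + 8 = 23

23


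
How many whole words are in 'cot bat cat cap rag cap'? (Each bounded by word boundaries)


Word boundaries (\b) mark the start/end of each word.
Text: 'cot bat cat cap rag cap'
Splitting by whitespace:
  Word 1: 'cot'
  Word 2: 'bat'
  Word 3: 'cat'
  Word 4: 'cap'
  Word 5: 'rag'
  Word 6: 'cap'
Total whole words: 6

6


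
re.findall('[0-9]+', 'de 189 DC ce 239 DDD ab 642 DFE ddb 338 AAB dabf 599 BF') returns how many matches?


Pattern '[0-9]+' finds one or more digits.
Text: 'de 189 DC ce 239 DDD ab 642 DFE ddb 338 AAB dabf 599 BF'
Scanning for matches:
  Match 1: '189'
  Match 2: '239'
  Match 3: '642'
  Match 4: '338'
  Match 5: '599'
Total matches: 5

5


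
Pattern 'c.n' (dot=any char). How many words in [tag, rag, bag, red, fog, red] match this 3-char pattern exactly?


Pattern 'c.n' means: starts with 'c', any single char, ends with 'n'.
Checking each word (must be exactly 3 chars):
  'tag' (len=3): no
  'rag' (len=3): no
  'bag' (len=3): no
  'red' (len=3): no
  'fog' (len=3): no
  'red' (len=3): no
Matching words: []
Total: 0

0


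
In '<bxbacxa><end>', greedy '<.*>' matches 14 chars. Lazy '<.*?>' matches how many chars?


Greedy '<.*>' tries to match as MUCH as possible.
Lazy '<.*?>' tries to match as LITTLE as possible.

String: '<bxbacxa><end>'
Greedy '<.*>' starts at first '<' and extends to the LAST '>': '<bxbacxa><end>' (14 chars)
Lazy '<.*?>' starts at first '<' and stops at the FIRST '>': '<bxbacxa>' (9 chars)

9


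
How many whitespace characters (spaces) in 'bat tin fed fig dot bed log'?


\s matches whitespace characters (spaces, tabs, etc.).
Text: 'bat tin fed fig dot bed log'
This text has 7 words separated by spaces.
Number of spaces = number of words - 1 = 7 - 1 = 6

6


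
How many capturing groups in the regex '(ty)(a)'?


To count capturing groups, count each '(' that starts a group.
Pattern: '(ty)(a)'
Walking through the pattern:
  Position 0: '(' -> group #1
  Position 4: '(' -> group #2
Total capturing groups: 2

2


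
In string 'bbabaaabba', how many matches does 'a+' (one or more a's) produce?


Pattern 'a+' matches one or more consecutive a's.
String: 'bbabaaabba'
Scanning for runs of a:
  Match 1: 'a' (length 1)
  Match 2: 'aaa' (length 3)
  Match 3: 'a' (length 1)
Total matches: 3

3


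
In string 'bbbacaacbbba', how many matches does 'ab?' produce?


Pattern 'ab?' matches 'a' optionally followed by 'b'.
String: 'bbbacaacbbba'
Scanning left to right for 'a' then checking next char:
  Match 1: 'a' (a not followed by b)
  Match 2: 'a' (a not followed by b)
  Match 3: 'a' (a not followed by b)
  Match 4: 'a' (a not followed by b)
Total matches: 4

4


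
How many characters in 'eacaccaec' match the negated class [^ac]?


Negated class [^ac] matches any char NOT in {a, c}
Scanning 'eacaccaec':
  pos 0: 'e' -> MATCH
  pos 1: 'a' -> no (excluded)
  pos 2: 'c' -> no (excluded)
  pos 3: 'a' -> no (excluded)
  pos 4: 'c' -> no (excluded)
  pos 5: 'c' -> no (excluded)
  pos 6: 'a' -> no (excluded)
  pos 7: 'e' -> MATCH
  pos 8: 'c' -> no (excluded)
Total matches: 2

2


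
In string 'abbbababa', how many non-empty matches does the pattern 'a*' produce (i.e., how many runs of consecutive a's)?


Pattern 'a*' matches zero or more a's. We want non-empty runs of consecutive a's.
String: 'abbbababa'
Walking through the string to find runs of a's:
  Run 1: positions 0-0 -> 'a'
  Run 2: positions 4-4 -> 'a'
  Run 3: positions 6-6 -> 'a'
  Run 4: positions 8-8 -> 'a'
Non-empty runs found: ['a', 'a', 'a', 'a']
Count: 4

4


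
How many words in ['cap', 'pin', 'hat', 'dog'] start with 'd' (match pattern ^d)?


Pattern ^d anchors to start of word. Check which words begin with 'd':
  'cap' -> no
  'pin' -> no
  'hat' -> no
  'dog' -> MATCH (starts with 'd')
Matching words: ['dog']
Count: 1

1


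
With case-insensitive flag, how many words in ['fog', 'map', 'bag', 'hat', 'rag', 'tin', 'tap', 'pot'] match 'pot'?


Case-insensitive matching: compare each word's lowercase form to 'pot'.
  'fog' -> lower='fog' -> no
  'map' -> lower='map' -> no
  'bag' -> lower='bag' -> no
  'hat' -> lower='hat' -> no
  'rag' -> lower='rag' -> no
  'tin' -> lower='tin' -> no
  'tap' -> lower='tap' -> no
  'pot' -> lower='pot' -> MATCH
Matches: ['pot']
Count: 1

1


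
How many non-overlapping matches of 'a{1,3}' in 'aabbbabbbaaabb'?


Pattern 'a{1,3}' matches between 1 and 3 consecutive a's (greedy).
String: 'aabbbabbbaaabb'
Finding runs of a's and applying greedy matching:
  Run at pos 0: 'aa' (length 2)
  Run at pos 5: 'a' (length 1)
  Run at pos 9: 'aaa' (length 3)
Matches: ['aa', 'a', 'aaa']
Count: 3

3


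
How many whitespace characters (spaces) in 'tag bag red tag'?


\s matches whitespace characters (spaces, tabs, etc.).
Text: 'tag bag red tag'
This text has 4 words separated by spaces.
Number of spaces = number of words - 1 = 4 - 1 = 3

3


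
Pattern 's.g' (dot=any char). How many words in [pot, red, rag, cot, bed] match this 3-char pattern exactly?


Pattern 's.g' means: starts with 's', any single char, ends with 'g'.
Checking each word (must be exactly 3 chars):
  'pot' (len=3): no
  'red' (len=3): no
  'rag' (len=3): no
  'cot' (len=3): no
  'bed' (len=3): no
Matching words: []
Total: 0

0


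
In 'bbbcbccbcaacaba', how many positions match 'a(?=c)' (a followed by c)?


Lookahead 'a(?=c)' matches 'a' only when followed by 'c'.
String: 'bbbcbccbcaacaba'
Checking each position where char is 'a':
  pos 9: 'a' -> no (next='a')
  pos 10: 'a' -> MATCH (next='c')
  pos 12: 'a' -> no (next='b')
Matching positions: [10]
Count: 1

1


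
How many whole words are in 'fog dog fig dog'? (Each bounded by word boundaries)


Word boundaries (\b) mark the start/end of each word.
Text: 'fog dog fig dog'
Splitting by whitespace:
  Word 1: 'fog'
  Word 2: 'dog'
  Word 3: 'fig'
  Word 4: 'dog'
Total whole words: 4

4


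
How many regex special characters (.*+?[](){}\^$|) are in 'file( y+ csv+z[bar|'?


Regex special characters are: . * + ? [ ] ( ) { } \ ^ $ |
Scanning 'file( y+ csv+z[bar|':
  pos 4: '(' -> SPECIAL
  pos 7: '+' -> SPECIAL
  pos 12: '+' -> SPECIAL
  pos 14: '[' -> SPECIAL
  pos 18: '|' -> SPECIAL
Special chars found: ['(', '+', '+', '[', '|']
Total: 5

5


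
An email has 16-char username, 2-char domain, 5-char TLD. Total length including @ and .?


An email address has format: username@domain.tld
Username length: 16
'@' character: 1
Domain length: 2
'.' character: 1
TLD length: 5
Total = 16 + 1 + 2 + 1 + 5 = 25

25


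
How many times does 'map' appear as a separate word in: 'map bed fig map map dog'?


Scanning each word for exact match 'map':
  Word 1: 'map' -> MATCH
  Word 2: 'bed' -> no
  Word 3: 'fig' -> no
  Word 4: 'map' -> MATCH
  Word 5: 'map' -> MATCH
  Word 6: 'dog' -> no
Total matches: 3

3


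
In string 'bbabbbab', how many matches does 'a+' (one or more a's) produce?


Pattern 'a+' matches one or more consecutive a's.
String: 'bbabbbab'
Scanning for runs of a:
  Match 1: 'a' (length 1)
  Match 2: 'a' (length 1)
Total matches: 2

2


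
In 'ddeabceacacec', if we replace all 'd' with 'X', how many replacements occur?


re.sub('d', 'X', text) replaces every occurrence of 'd' with 'X'.
Text: 'ddeabceacacec'
Scanning for 'd':
  pos 0: 'd' -> replacement #1
  pos 1: 'd' -> replacement #2
Total replacements: 2

2


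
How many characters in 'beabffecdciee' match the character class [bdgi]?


Character class [bdgi] matches any of: {b, d, g, i}
Scanning string 'beabffecdciee' character by character:
  pos 0: 'b' -> MATCH
  pos 1: 'e' -> no
  pos 2: 'a' -> no
  pos 3: 'b' -> MATCH
  pos 4: 'f' -> no
  pos 5: 'f' -> no
  pos 6: 'e' -> no
  pos 7: 'c' -> no
  pos 8: 'd' -> MATCH
  pos 9: 'c' -> no
  pos 10: 'i' -> MATCH
  pos 11: 'e' -> no
  pos 12: 'e' -> no
Total matches: 4

4


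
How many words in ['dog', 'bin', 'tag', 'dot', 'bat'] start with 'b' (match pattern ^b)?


Pattern ^b anchors to start of word. Check which words begin with 'b':
  'dog' -> no
  'bin' -> MATCH (starts with 'b')
  'tag' -> no
  'dot' -> no
  'bat' -> MATCH (starts with 'b')
Matching words: ['bin', 'bat']
Count: 2

2


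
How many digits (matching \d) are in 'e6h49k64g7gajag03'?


\d matches any digit 0-9.
Scanning 'e6h49k64g7gajag03':
  pos 1: '6' -> DIGIT
  pos 3: '4' -> DIGIT
  pos 4: '9' -> DIGIT
  pos 6: '6' -> DIGIT
  pos 7: '4' -> DIGIT
  pos 9: '7' -> DIGIT
  pos 15: '0' -> DIGIT
  pos 16: '3' -> DIGIT
Digits found: ['6', '4', '9', '6', '4', '7', '0', '3']
Total: 8

8


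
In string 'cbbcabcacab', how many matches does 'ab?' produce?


Pattern 'ab?' matches 'a' optionally followed by 'b'.
String: 'cbbcabcacab'
Scanning left to right for 'a' then checking next char:
  Match 1: 'ab' (a followed by b)
  Match 2: 'a' (a not followed by b)
  Match 3: 'ab' (a followed by b)
Total matches: 3

3


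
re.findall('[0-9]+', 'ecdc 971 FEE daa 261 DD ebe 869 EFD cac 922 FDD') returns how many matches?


Pattern '[0-9]+' finds one or more digits.
Text: 'ecdc 971 FEE daa 261 DD ebe 869 EFD cac 922 FDD'
Scanning for matches:
  Match 1: '971'
  Match 2: '261'
  Match 3: '869'
  Match 4: '922'
Total matches: 4

4


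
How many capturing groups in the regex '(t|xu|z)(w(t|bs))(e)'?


To count capturing groups, count each '(' that starts a group.
Pattern: '(t|xu|z)(w(t|bs))(e)'
Walking through the pattern:
  Position 0: '(' -> group #1
  Position 8: '(' -> group #2
  Position 10: '(' -> group #3
  Position 17: '(' -> group #4
Total capturing groups: 4

4


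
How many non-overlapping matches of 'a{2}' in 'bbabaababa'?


Pattern 'a{2}' matches exactly 2 consecutive a's (greedy, non-overlapping).
String: 'bbabaababa'
Scanning for runs of a's:
  Run at pos 2: 'a' (length 1) -> 0 match(es)
  Run at pos 4: 'aa' (length 2) -> 1 match(es)
  Run at pos 7: 'a' (length 1) -> 0 match(es)
  Run at pos 9: 'a' (length 1) -> 0 match(es)
Matches found: ['aa']
Total: 1

1


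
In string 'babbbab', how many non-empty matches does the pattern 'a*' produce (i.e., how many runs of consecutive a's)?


Pattern 'a*' matches zero or more a's. We want non-empty runs of consecutive a's.
String: 'babbbab'
Walking through the string to find runs of a's:
  Run 1: positions 1-1 -> 'a'
  Run 2: positions 5-5 -> 'a'
Non-empty runs found: ['a', 'a']
Count: 2

2


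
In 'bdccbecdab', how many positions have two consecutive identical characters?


Looking for consecutive identical characters in 'bdccbecdab':
  pos 0-1: 'b' vs 'd' -> different
  pos 1-2: 'd' vs 'c' -> different
  pos 2-3: 'c' vs 'c' -> MATCH ('cc')
  pos 3-4: 'c' vs 'b' -> different
  pos 4-5: 'b' vs 'e' -> different
  pos 5-6: 'e' vs 'c' -> different
  pos 6-7: 'c' vs 'd' -> different
  pos 7-8: 'd' vs 'a' -> different
  pos 8-9: 'a' vs 'b' -> different
Consecutive identical pairs: ['cc']
Count: 1

1


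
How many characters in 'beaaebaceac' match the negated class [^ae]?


Negated class [^ae] matches any char NOT in {a, e}
Scanning 'beaaebaceac':
  pos 0: 'b' -> MATCH
  pos 1: 'e' -> no (excluded)
  pos 2: 'a' -> no (excluded)
  pos 3: 'a' -> no (excluded)
  pos 4: 'e' -> no (excluded)
  pos 5: 'b' -> MATCH
  pos 6: 'a' -> no (excluded)
  pos 7: 'c' -> MATCH
  pos 8: 'e' -> no (excluded)
  pos 9: 'a' -> no (excluded)
  pos 10: 'c' -> MATCH
Total matches: 4

4


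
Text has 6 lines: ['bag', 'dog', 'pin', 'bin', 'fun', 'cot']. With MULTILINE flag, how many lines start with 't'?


With MULTILINE flag, ^ matches the start of each line.
Lines: ['bag', 'dog', 'pin', 'bin', 'fun', 'cot']
Checking which lines start with 't':
  Line 1: 'bag' -> no
  Line 2: 'dog' -> no
  Line 3: 'pin' -> no
  Line 4: 'bin' -> no
  Line 5: 'fun' -> no
  Line 6: 'cot' -> no
Matching lines: []
Count: 0

0


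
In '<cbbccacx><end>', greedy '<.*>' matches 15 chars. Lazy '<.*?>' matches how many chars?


Greedy '<.*>' tries to match as MUCH as possible.
Lazy '<.*?>' tries to match as LITTLE as possible.

String: '<cbbccacx><end>'
Greedy '<.*>' starts at first '<' and extends to the LAST '>': '<cbbccacx><end>' (15 chars)
Lazy '<.*?>' starts at first '<' and stops at the FIRST '>': '<cbbccacx>' (10 chars)

10


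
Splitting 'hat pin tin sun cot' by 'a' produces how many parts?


Splitting by 'a' breaks the string at each occurrence of the separator.
Text: 'hat pin tin sun cot'
Parts after split:
  Part 1: 'h'
  Part 2: 't pin tin sun cot'
Total parts: 2

2


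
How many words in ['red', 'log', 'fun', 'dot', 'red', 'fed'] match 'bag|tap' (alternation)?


Alternation 'bag|tap' matches either 'bag' or 'tap'.
Checking each word:
  'red' -> no
  'log' -> no
  'fun' -> no
  'dot' -> no
  'red' -> no
  'fed' -> no
Matches: []
Count: 0

0


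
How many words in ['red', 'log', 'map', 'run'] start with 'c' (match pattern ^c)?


Pattern ^c anchors to start of word. Check which words begin with 'c':
  'red' -> no
  'log' -> no
  'map' -> no
  'run' -> no
Matching words: []
Count: 0

0


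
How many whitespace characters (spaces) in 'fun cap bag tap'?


\s matches whitespace characters (spaces, tabs, etc.).
Text: 'fun cap bag tap'
This text has 4 words separated by spaces.
Number of spaces = number of words - 1 = 4 - 1 = 3

3


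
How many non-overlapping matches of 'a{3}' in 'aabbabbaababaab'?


Pattern 'a{3}' matches exactly 3 consecutive a's (greedy, non-overlapping).
String: 'aabbabbaababaab'
Scanning for runs of a's:
  Run at pos 0: 'aa' (length 2) -> 0 match(es)
  Run at pos 4: 'a' (length 1) -> 0 match(es)
  Run at pos 7: 'aa' (length 2) -> 0 match(es)
  Run at pos 10: 'a' (length 1) -> 0 match(es)
  Run at pos 12: 'aa' (length 2) -> 0 match(es)
Matches found: []
Total: 0

0


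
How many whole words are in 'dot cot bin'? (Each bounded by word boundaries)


Word boundaries (\b) mark the start/end of each word.
Text: 'dot cot bin'
Splitting by whitespace:
  Word 1: 'dot'
  Word 2: 'cot'
  Word 3: 'bin'
Total whole words: 3

3


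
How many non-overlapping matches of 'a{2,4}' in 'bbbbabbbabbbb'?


Pattern 'a{2,4}' matches between 2 and 4 consecutive a's (greedy).
String: 'bbbbabbbabbbb'
Finding runs of a's and applying greedy matching:
  Run at pos 4: 'a' (length 1)
  Run at pos 8: 'a' (length 1)
Matches: []
Count: 0

0


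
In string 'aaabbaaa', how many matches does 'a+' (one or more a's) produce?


Pattern 'a+' matches one or more consecutive a's.
String: 'aaabbaaa'
Scanning for runs of a:
  Match 1: 'aaa' (length 3)
  Match 2: 'aaa' (length 3)
Total matches: 2

2


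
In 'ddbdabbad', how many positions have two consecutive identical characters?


Looking for consecutive identical characters in 'ddbdabbad':
  pos 0-1: 'd' vs 'd' -> MATCH ('dd')
  pos 1-2: 'd' vs 'b' -> different
  pos 2-3: 'b' vs 'd' -> different
  pos 3-4: 'd' vs 'a' -> different
  pos 4-5: 'a' vs 'b' -> different
  pos 5-6: 'b' vs 'b' -> MATCH ('bb')
  pos 6-7: 'b' vs 'a' -> different
  pos 7-8: 'a' vs 'd' -> different
Consecutive identical pairs: ['dd', 'bb']
Count: 2

2


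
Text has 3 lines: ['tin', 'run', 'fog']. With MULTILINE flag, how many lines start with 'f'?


With MULTILINE flag, ^ matches the start of each line.
Lines: ['tin', 'run', 'fog']
Checking which lines start with 'f':
  Line 1: 'tin' -> no
  Line 2: 'run' -> no
  Line 3: 'fog' -> MATCH
Matching lines: ['fog']
Count: 1

1


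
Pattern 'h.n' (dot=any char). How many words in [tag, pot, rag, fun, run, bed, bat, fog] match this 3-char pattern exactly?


Pattern 'h.n' means: starts with 'h', any single char, ends with 'n'.
Checking each word (must be exactly 3 chars):
  'tag' (len=3): no
  'pot' (len=3): no
  'rag' (len=3): no
  'fun' (len=3): no
  'run' (len=3): no
  'bed' (len=3): no
  'bat' (len=3): no
  'fog' (len=3): no
Matching words: []
Total: 0

0


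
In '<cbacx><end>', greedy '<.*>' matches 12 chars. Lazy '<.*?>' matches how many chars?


Greedy '<.*>' tries to match as MUCH as possible.
Lazy '<.*?>' tries to match as LITTLE as possible.

String: '<cbacx><end>'
Greedy '<.*>' starts at first '<' and extends to the LAST '>': '<cbacx><end>' (12 chars)
Lazy '<.*?>' starts at first '<' and stops at the FIRST '>': '<cbacx>' (7 chars)

7


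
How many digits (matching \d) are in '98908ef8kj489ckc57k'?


\d matches any digit 0-9.
Scanning '98908ef8kj489ckc57k':
  pos 0: '9' -> DIGIT
  pos 1: '8' -> DIGIT
  pos 2: '9' -> DIGIT
  pos 3: '0' -> DIGIT
  pos 4: '8' -> DIGIT
  pos 7: '8' -> DIGIT
  pos 10: '4' -> DIGIT
  pos 11: '8' -> DIGIT
  pos 12: '9' -> DIGIT
  pos 16: '5' -> DIGIT
  pos 17: '7' -> DIGIT
Digits found: ['9', '8', '9', '0', '8', '8', '4', '8', '9', '5', '7']
Total: 11

11


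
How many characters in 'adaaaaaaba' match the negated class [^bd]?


Negated class [^bd] matches any char NOT in {b, d}
Scanning 'adaaaaaaba':
  pos 0: 'a' -> MATCH
  pos 1: 'd' -> no (excluded)
  pos 2: 'a' -> MATCH
  pos 3: 'a' -> MATCH
  pos 4: 'a' -> MATCH
  pos 5: 'a' -> MATCH
  pos 6: 'a' -> MATCH
  pos 7: 'a' -> MATCH
  pos 8: 'b' -> no (excluded)
  pos 9: 'a' -> MATCH
Total matches: 8

8


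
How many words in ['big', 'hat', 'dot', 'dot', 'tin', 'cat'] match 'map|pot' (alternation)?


Alternation 'map|pot' matches either 'map' or 'pot'.
Checking each word:
  'big' -> no
  'hat' -> no
  'dot' -> no
  'dot' -> no
  'tin' -> no
  'cat' -> no
Matches: []
Count: 0

0


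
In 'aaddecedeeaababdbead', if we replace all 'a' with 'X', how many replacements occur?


re.sub('a', 'X', text) replaces every occurrence of 'a' with 'X'.
Text: 'aaddecedeeaababdbead'
Scanning for 'a':
  pos 0: 'a' -> replacement #1
  pos 1: 'a' -> replacement #2
  pos 10: 'a' -> replacement #3
  pos 11: 'a' -> replacement #4
  pos 13: 'a' -> replacement #5
  pos 18: 'a' -> replacement #6
Total replacements: 6

6


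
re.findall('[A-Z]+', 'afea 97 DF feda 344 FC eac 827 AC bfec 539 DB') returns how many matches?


Pattern '[A-Z]+' finds one or more uppercase letters.
Text: 'afea 97 DF feda 344 FC eac 827 AC bfec 539 DB'
Scanning for matches:
  Match 1: 'DF'
  Match 2: 'FC'
  Match 3: 'AC'
  Match 4: 'DB'
Total matches: 4

4


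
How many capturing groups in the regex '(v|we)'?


To count capturing groups, count each '(' that starts a group.
Pattern: '(v|we)'
Walking through the pattern:
  Position 0: '(' -> group #1
Total capturing groups: 1

1


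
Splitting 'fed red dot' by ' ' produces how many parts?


Splitting by ' ' breaks the string at each occurrence of the separator.
Text: 'fed red dot'
Parts after split:
  Part 1: 'fed'
  Part 2: 'red'
  Part 3: 'dot'
Total parts: 3

3


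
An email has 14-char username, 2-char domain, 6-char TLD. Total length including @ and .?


An email address has format: username@domain.tld
Username length: 14
'@' character: 1
Domain length: 2
'.' character: 1
TLD length: 6
Total = 14 + 1 + 2 + 1 + 6 = 24

24


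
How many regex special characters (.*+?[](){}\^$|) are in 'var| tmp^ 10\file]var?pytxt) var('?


Regex special characters are: . * + ? [ ] ( ) { } \ ^ $ |
Scanning 'var| tmp^ 10\file]var?pytxt) var(':
  pos 3: '|' -> SPECIAL
  pos 8: '^' -> SPECIAL
  pos 12: '\' -> SPECIAL
  pos 17: ']' -> SPECIAL
  pos 21: '?' -> SPECIAL
  pos 27: ')' -> SPECIAL
  pos 32: '(' -> SPECIAL
Special chars found: ['|', '^', '\\', ']', '?', ')', '(']
Total: 7

7


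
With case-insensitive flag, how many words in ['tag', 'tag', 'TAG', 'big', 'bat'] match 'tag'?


Case-insensitive matching: compare each word's lowercase form to 'tag'.
  'tag' -> lower='tag' -> MATCH
  'tag' -> lower='tag' -> MATCH
  'TAG' -> lower='tag' -> MATCH
  'big' -> lower='big' -> no
  'bat' -> lower='bat' -> no
Matches: ['tag', 'tag', 'TAG']
Count: 3

3


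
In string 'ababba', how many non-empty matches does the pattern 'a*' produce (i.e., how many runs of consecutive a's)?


Pattern 'a*' matches zero or more a's. We want non-empty runs of consecutive a's.
String: 'ababba'
Walking through the string to find runs of a's:
  Run 1: positions 0-0 -> 'a'
  Run 2: positions 2-2 -> 'a'
  Run 3: positions 5-5 -> 'a'
Non-empty runs found: ['a', 'a', 'a']
Count: 3

3


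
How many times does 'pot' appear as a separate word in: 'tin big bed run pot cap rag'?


Scanning each word for exact match 'pot':
  Word 1: 'tin' -> no
  Word 2: 'big' -> no
  Word 3: 'bed' -> no
  Word 4: 'run' -> no
  Word 5: 'pot' -> MATCH
  Word 6: 'cap' -> no
  Word 7: 'rag' -> no
Total matches: 1

1


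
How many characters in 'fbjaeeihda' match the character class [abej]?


Character class [abej] matches any of: {a, b, e, j}
Scanning string 'fbjaeeihda' character by character:
  pos 0: 'f' -> no
  pos 1: 'b' -> MATCH
  pos 2: 'j' -> MATCH
  pos 3: 'a' -> MATCH
  pos 4: 'e' -> MATCH
  pos 5: 'e' -> MATCH
  pos 6: 'i' -> no
  pos 7: 'h' -> no
  pos 8: 'd' -> no
  pos 9: 'a' -> MATCH
Total matches: 6

6


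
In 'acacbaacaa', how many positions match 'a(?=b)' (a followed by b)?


Lookahead 'a(?=b)' matches 'a' only when followed by 'b'.
String: 'acacbaacaa'
Checking each position where char is 'a':
  pos 0: 'a' -> no (next='c')
  pos 2: 'a' -> no (next='c')
  pos 5: 'a' -> no (next='a')
  pos 6: 'a' -> no (next='c')
  pos 8: 'a' -> no (next='a')
Matching positions: []
Count: 0

0


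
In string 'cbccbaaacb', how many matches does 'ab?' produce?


Pattern 'ab?' matches 'a' optionally followed by 'b'.
String: 'cbccbaaacb'
Scanning left to right for 'a' then checking next char:
  Match 1: 'a' (a not followed by b)
  Match 2: 'a' (a not followed by b)
  Match 3: 'a' (a not followed by b)
Total matches: 3

3


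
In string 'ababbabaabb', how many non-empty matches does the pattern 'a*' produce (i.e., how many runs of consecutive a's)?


Pattern 'a*' matches zero or more a's. We want non-empty runs of consecutive a's.
String: 'ababbabaabb'
Walking through the string to find runs of a's:
  Run 1: positions 0-0 -> 'a'
  Run 2: positions 2-2 -> 'a'
  Run 3: positions 5-5 -> 'a'
  Run 4: positions 7-8 -> 'aa'
Non-empty runs found: ['a', 'a', 'a', 'aa']
Count: 4

4


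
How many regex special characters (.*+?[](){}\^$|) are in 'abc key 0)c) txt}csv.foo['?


Regex special characters are: . * + ? [ ] ( ) { } \ ^ $ |
Scanning 'abc key 0)c) txt}csv.foo[':
  pos 9: ')' -> SPECIAL
  pos 11: ')' -> SPECIAL
  pos 16: '}' -> SPECIAL
  pos 20: '.' -> SPECIAL
  pos 24: '[' -> SPECIAL
Special chars found: [')', ')', '}', '.', '[']
Total: 5

5


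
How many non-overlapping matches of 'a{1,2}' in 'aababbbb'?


Pattern 'a{1,2}' matches between 1 and 2 consecutive a's (greedy).
String: 'aababbbb'
Finding runs of a's and applying greedy matching:
  Run at pos 0: 'aa' (length 2)
  Run at pos 3: 'a' (length 1)
Matches: ['aa', 'a']
Count: 2

2


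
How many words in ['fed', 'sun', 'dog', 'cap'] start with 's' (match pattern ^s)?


Pattern ^s anchors to start of word. Check which words begin with 's':
  'fed' -> no
  'sun' -> MATCH (starts with 's')
  'dog' -> no
  'cap' -> no
Matching words: ['sun']
Count: 1

1


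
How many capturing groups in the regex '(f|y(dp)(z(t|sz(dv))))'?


To count capturing groups, count each '(' that starts a group.
Pattern: '(f|y(dp)(z(t|sz(dv))))'
Walking through the pattern:
  Position 0: '(' -> group #1
  Position 4: '(' -> group #2
  Position 8: '(' -> group #3
  Position 10: '(' -> group #4
  Position 15: '(' -> group #5
Total capturing groups: 5

5


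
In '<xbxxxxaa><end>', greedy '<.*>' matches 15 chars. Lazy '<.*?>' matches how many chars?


Greedy '<.*>' tries to match as MUCH as possible.
Lazy '<.*?>' tries to match as LITTLE as possible.

String: '<xbxxxxaa><end>'
Greedy '<.*>' starts at first '<' and extends to the LAST '>': '<xbxxxxaa><end>' (15 chars)
Lazy '<.*?>' starts at first '<' and stops at the FIRST '>': '<xbxxxxaa>' (10 chars)

10


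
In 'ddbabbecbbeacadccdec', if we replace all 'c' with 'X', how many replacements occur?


re.sub('c', 'X', text) replaces every occurrence of 'c' with 'X'.
Text: 'ddbabbecbbeacadccdec'
Scanning for 'c':
  pos 7: 'c' -> replacement #1
  pos 12: 'c' -> replacement #2
  pos 15: 'c' -> replacement #3
  pos 16: 'c' -> replacement #4
  pos 19: 'c' -> replacement #5
Total replacements: 5

5


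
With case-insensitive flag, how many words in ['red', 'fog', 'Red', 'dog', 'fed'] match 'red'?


Case-insensitive matching: compare each word's lowercase form to 'red'.
  'red' -> lower='red' -> MATCH
  'fog' -> lower='fog' -> no
  'Red' -> lower='red' -> MATCH
  'dog' -> lower='dog' -> no
  'fed' -> lower='fed' -> no
Matches: ['red', 'Red']
Count: 2

2


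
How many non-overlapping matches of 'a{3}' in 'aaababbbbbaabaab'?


Pattern 'a{3}' matches exactly 3 consecutive a's (greedy, non-overlapping).
String: 'aaababbbbbaabaab'
Scanning for runs of a's:
  Run at pos 0: 'aaa' (length 3) -> 1 match(es)
  Run at pos 4: 'a' (length 1) -> 0 match(es)
  Run at pos 10: 'aa' (length 2) -> 0 match(es)
  Run at pos 13: 'aa' (length 2) -> 0 match(es)
Matches found: ['aaa']
Total: 1

1


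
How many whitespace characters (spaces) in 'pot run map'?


\s matches whitespace characters (spaces, tabs, etc.).
Text: 'pot run map'
This text has 3 words separated by spaces.
Number of spaces = number of words - 1 = 3 - 1 = 2

2


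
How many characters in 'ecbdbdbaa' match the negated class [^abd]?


Negated class [^abd] matches any char NOT in {a, b, d}
Scanning 'ecbdbdbaa':
  pos 0: 'e' -> MATCH
  pos 1: 'c' -> MATCH
  pos 2: 'b' -> no (excluded)
  pos 3: 'd' -> no (excluded)
  pos 4: 'b' -> no (excluded)
  pos 5: 'd' -> no (excluded)
  pos 6: 'b' -> no (excluded)
  pos 7: 'a' -> no (excluded)
  pos 8: 'a' -> no (excluded)
Total matches: 2

2


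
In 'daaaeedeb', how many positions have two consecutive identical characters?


Looking for consecutive identical characters in 'daaaeedeb':
  pos 0-1: 'd' vs 'a' -> different
  pos 1-2: 'a' vs 'a' -> MATCH ('aa')
  pos 2-3: 'a' vs 'a' -> MATCH ('aa')
  pos 3-4: 'a' vs 'e' -> different
  pos 4-5: 'e' vs 'e' -> MATCH ('ee')
  pos 5-6: 'e' vs 'd' -> different
  pos 6-7: 'd' vs 'e' -> different
  pos 7-8: 'e' vs 'b' -> different
Consecutive identical pairs: ['aa', 'aa', 'ee']
Count: 3

3


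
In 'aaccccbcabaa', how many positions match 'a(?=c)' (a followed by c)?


Lookahead 'a(?=c)' matches 'a' only when followed by 'c'.
String: 'aaccccbcabaa'
Checking each position where char is 'a':
  pos 0: 'a' -> no (next='a')
  pos 1: 'a' -> MATCH (next='c')
  pos 8: 'a' -> no (next='b')
  pos 10: 'a' -> no (next='a')
Matching positions: [1]
Count: 1

1


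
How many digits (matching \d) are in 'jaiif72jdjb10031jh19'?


\d matches any digit 0-9.
Scanning 'jaiif72jdjb10031jh19':
  pos 5: '7' -> DIGIT
  pos 6: '2' -> DIGIT
  pos 11: '1' -> DIGIT
  pos 12: '0' -> DIGIT
  pos 13: '0' -> DIGIT
  pos 14: '3' -> DIGIT
  pos 15: '1' -> DIGIT
  pos 18: '1' -> DIGIT
  pos 19: '9' -> DIGIT
Digits found: ['7', '2', '1', '0', '0', '3', '1', '1', '9']
Total: 9

9


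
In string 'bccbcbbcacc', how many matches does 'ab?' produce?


Pattern 'ab?' matches 'a' optionally followed by 'b'.
String: 'bccbcbbcacc'
Scanning left to right for 'a' then checking next char:
  Match 1: 'a' (a not followed by b)
Total matches: 1

1


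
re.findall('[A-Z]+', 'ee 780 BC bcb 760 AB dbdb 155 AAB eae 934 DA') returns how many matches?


Pattern '[A-Z]+' finds one or more uppercase letters.
Text: 'ee 780 BC bcb 760 AB dbdb 155 AAB eae 934 DA'
Scanning for matches:
  Match 1: 'BC'
  Match 2: 'AB'
  Match 3: 'AAB'
  Match 4: 'DA'
Total matches: 4

4


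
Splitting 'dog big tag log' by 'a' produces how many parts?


Splitting by 'a' breaks the string at each occurrence of the separator.
Text: 'dog big tag log'
Parts after split:
  Part 1: 'dog big t'
  Part 2: 'g log'
Total parts: 2

2


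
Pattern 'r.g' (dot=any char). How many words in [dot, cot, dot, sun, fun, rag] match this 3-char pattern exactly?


Pattern 'r.g' means: starts with 'r', any single char, ends with 'g'.
Checking each word (must be exactly 3 chars):
  'dot' (len=3): no
  'cot' (len=3): no
  'dot' (len=3): no
  'sun' (len=3): no
  'fun' (len=3): no
  'rag' (len=3): MATCH
Matching words: ['rag']
Total: 1

1


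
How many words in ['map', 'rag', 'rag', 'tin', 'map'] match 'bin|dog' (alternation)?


Alternation 'bin|dog' matches either 'bin' or 'dog'.
Checking each word:
  'map' -> no
  'rag' -> no
  'rag' -> no
  'tin' -> no
  'map' -> no
Matches: []
Count: 0

0


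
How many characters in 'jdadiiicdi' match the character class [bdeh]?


Character class [bdeh] matches any of: {b, d, e, h}
Scanning string 'jdadiiicdi' character by character:
  pos 0: 'j' -> no
  pos 1: 'd' -> MATCH
  pos 2: 'a' -> no
  pos 3: 'd' -> MATCH
  pos 4: 'i' -> no
  pos 5: 'i' -> no
  pos 6: 'i' -> no
  pos 7: 'c' -> no
  pos 8: 'd' -> MATCH
  pos 9: 'i' -> no
Total matches: 3

3


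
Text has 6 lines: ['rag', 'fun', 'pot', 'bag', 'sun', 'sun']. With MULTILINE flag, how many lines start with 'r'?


With MULTILINE flag, ^ matches the start of each line.
Lines: ['rag', 'fun', 'pot', 'bag', 'sun', 'sun']
Checking which lines start with 'r':
  Line 1: 'rag' -> MATCH
  Line 2: 'fun' -> no
  Line 3: 'pot' -> no
  Line 4: 'bag' -> no
  Line 5: 'sun' -> no
  Line 6: 'sun' -> no
Matching lines: ['rag']
Count: 1

1


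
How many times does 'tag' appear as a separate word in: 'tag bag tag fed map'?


Scanning each word for exact match 'tag':
  Word 1: 'tag' -> MATCH
  Word 2: 'bag' -> no
  Word 3: 'tag' -> MATCH
  Word 4: 'fed' -> no
  Word 5: 'map' -> no
Total matches: 2

2


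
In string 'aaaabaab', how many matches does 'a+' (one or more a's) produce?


Pattern 'a+' matches one or more consecutive a's.
String: 'aaaabaab'
Scanning for runs of a:
  Match 1: 'aaaa' (length 4)
  Match 2: 'aa' (length 2)
Total matches: 2

2


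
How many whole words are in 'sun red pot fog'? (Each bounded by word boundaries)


Word boundaries (\b) mark the start/end of each word.
Text: 'sun red pot fog'
Splitting by whitespace:
  Word 1: 'sun'
  Word 2: 'red'
  Word 3: 'pot'
  Word 4: 'fog'
Total whole words: 4

4


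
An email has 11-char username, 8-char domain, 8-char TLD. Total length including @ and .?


An email address has format: username@domain.tld
Username length: 11
'@' character: 1
Domain length: 8
'.' character: 1
TLD length: 8
Total = 11 + 1 + 8 + 1 + 8 = 29

29


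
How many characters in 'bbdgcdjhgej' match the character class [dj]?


Character class [dj] matches any of: {d, j}
Scanning string 'bbdgcdjhgej' character by character:
  pos 0: 'b' -> no
  pos 1: 'b' -> no
  pos 2: 'd' -> MATCH
  pos 3: 'g' -> no
  pos 4: 'c' -> no
  pos 5: 'd' -> MATCH
  pos 6: 'j' -> MATCH
  pos 7: 'h' -> no
  pos 8: 'g' -> no
  pos 9: 'e' -> no
  pos 10: 'j' -> MATCH
Total matches: 4

4


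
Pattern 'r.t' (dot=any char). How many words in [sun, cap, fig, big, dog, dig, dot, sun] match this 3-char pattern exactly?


Pattern 'r.t' means: starts with 'r', any single char, ends with 't'.
Checking each word (must be exactly 3 chars):
  'sun' (len=3): no
  'cap' (len=3): no
  'fig' (len=3): no
  'big' (len=3): no
  'dog' (len=3): no
  'dig' (len=3): no
  'dot' (len=3): no
  'sun' (len=3): no
Matching words: []
Total: 0

0


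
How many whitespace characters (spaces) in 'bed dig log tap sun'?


\s matches whitespace characters (spaces, tabs, etc.).
Text: 'bed dig log tap sun'
This text has 5 words separated by spaces.
Number of spaces = number of words - 1 = 5 - 1 = 4

4


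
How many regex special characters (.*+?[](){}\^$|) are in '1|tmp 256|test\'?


Regex special characters are: . * + ? [ ] ( ) { } \ ^ $ |
Scanning '1|tmp 256|test\':
  pos 1: '|' -> SPECIAL
  pos 9: '|' -> SPECIAL
  pos 14: '\' -> SPECIAL
Special chars found: ['|', '|', '\\']
Total: 3

3


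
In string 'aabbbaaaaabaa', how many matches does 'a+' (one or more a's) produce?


Pattern 'a+' matches one or more consecutive a's.
String: 'aabbbaaaaabaa'
Scanning for runs of a:
  Match 1: 'aa' (length 2)
  Match 2: 'aaaaa' (length 5)
  Match 3: 'aa' (length 2)
Total matches: 3

3
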